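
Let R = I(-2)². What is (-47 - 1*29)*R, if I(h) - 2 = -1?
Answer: -76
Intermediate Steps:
I(h) = 1 (I(h) = 2 - 1 = 1)
R = 1 (R = 1² = 1)
(-47 - 1*29)*R = (-47 - 1*29)*1 = (-47 - 29)*1 = -76*1 = -76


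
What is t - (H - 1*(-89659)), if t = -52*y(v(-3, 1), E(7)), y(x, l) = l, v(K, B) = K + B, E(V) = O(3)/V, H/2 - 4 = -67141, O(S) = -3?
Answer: 312461/7 ≈ 44637.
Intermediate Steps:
H = -134274 (H = 8 + 2*(-67141) = 8 - 134282 = -134274)
E(V) = -3/V
v(K, B) = B + K
t = 156/7 (t = -(-156)/7 = -52*(-3/7) = 156/7 ≈ 22.286)
t - (H - 1*(-89659)) = 156/7 - (-134274 - 1*(-89659)) = 156/7 - (-134274 + 89659) = 156/7 - 1*(-44615) = 156/7 + 44615 = 312461/7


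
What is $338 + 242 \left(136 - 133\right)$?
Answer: $1064$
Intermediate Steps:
$338 + 242 \left(136 - 133\right) = 338 + 242 \cdot 3 = 338 + 726 = 1064$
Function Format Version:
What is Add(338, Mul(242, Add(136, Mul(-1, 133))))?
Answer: 1064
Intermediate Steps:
Add(338, Mul(242, Add(136, Mul(-1, 133)))) = Add(338, Mul(242, Add(136, -133))) = Add(338, Mul(242, 3)) = Add(338, 726) = 1064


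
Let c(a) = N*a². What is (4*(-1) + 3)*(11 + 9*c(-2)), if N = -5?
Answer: 169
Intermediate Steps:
c(a) = -5*a²
(4*(-1) + 3)*(11 + 9*c(-2)) = (4*(-1) + 3)*(11 + 9*(-5*(-2)²)) = (-4 + 3)*(11 + 9*(-5*4)) = -(11 + 9*(-20)) = -(11 - 180) = -1*(-169) = 169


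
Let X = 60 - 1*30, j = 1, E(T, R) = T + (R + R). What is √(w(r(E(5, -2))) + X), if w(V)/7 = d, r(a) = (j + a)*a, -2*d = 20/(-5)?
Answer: 2*√11 ≈ 6.6332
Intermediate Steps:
E(T, R) = T + 2*R
d = 2 (d = -10/(-5) = -10*(-1)/5 = -½*(-4) = 2)
r(a) = a*(1 + a) (r(a) = (1 + a)*a = a*(1 + a))
X = 30 (X = 60 - 30 = 30)
w(V) = 14 (w(V) = 7*2 = 14)
√(w(r(E(5, -2))) + X) = √(14 + 30) = √44 = 2*√11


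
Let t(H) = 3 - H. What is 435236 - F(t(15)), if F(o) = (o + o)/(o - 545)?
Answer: 242426428/557 ≈ 4.3524e+5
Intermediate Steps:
F(o) = 2*o/(-545 + o) (F(o) = (2*o)/(-545 + o) = 2*o/(-545 + o))
435236 - F(t(15)) = 435236 - 2*(3 - 1*15)/(-545 + (3 - 1*15)) = 435236 - 2*(3 - 15)/(-545 + (3 - 15)) = 435236 - 2*(-12)/(-545 - 12) = 435236 - 2*(-12)/(-557) = 435236 - 2*(-12)*(-1)/557 = 435236 - 1*24/557 = 435236 - 24/557 = 242426428/557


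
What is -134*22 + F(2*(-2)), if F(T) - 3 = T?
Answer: -2949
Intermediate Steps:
F(T) = 3 + T
-134*22 + F(2*(-2)) = -134*22 + (3 + 2*(-2)) = -2948 + (3 - 4) = -2948 - 1 = -2949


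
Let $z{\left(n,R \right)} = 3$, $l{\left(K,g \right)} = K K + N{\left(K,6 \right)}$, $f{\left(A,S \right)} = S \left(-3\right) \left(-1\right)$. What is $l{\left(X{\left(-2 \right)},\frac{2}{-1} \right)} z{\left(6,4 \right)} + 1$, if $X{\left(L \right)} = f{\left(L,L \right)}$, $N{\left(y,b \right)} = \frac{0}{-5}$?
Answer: $109$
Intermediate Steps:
$N{\left(y,b \right)} = 0$ ($N{\left(y,b \right)} = 0 \left(- \frac{1}{5}\right) = 0$)
$f{\left(A,S \right)} = 3 S$ ($f{\left(A,S \right)} = - 3 S \left(-1\right) = 3 S$)
$X{\left(L \right)} = 3 L$
$l{\left(K,g \right)} = K^{2}$ ($l{\left(K,g \right)} = K K + 0 = K^{2} + 0 = K^{2}$)
$l{\left(X{\left(-2 \right)},\frac{2}{-1} \right)} z{\left(6,4 \right)} + 1 = \left(3 \left(-2\right)\right)^{2} \cdot 3 + 1 = \left(-6\right)^{2} \cdot 3 + 1 = 36 \cdot 3 + 1 = 108 + 1 = 109$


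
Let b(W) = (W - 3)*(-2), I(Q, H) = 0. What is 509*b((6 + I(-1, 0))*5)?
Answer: -27486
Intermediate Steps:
b(W) = 6 - 2*W (b(W) = (-3 + W)*(-2) = 6 - 2*W)
509*b((6 + I(-1, 0))*5) = 509*(6 - 2*(6 + 0)*5) = 509*(6 - 12*5) = 509*(6 - 2*30) = 509*(6 - 60) = 509*(-54) = -27486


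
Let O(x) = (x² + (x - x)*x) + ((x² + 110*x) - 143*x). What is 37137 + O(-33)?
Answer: 40404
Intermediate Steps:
O(x) = -33*x + 2*x² (O(x) = (x² + 0*x) + (x² - 33*x) = (x² + 0) + (x² - 33*x) = x² + (x² - 33*x) = -33*x + 2*x²)
37137 + O(-33) = 37137 - 33*(-33 + 2*(-33)) = 37137 - 33*(-33 - 66) = 37137 - 33*(-99) = 37137 + 3267 = 40404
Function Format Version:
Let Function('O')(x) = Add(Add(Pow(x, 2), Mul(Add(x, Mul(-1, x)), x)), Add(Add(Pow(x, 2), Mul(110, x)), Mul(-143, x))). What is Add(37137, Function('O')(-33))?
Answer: 40404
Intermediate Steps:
Function('O')(x) = Add(Mul(-33, x), Mul(2, Pow(x, 2))) (Function('O')(x) = Add(Add(Pow(x, 2), Mul(0, x)), Add(Pow(x, 2), Mul(-33, x))) = Add(Add(Pow(x, 2), 0), Add(Pow(x, 2), Mul(-33, x))) = Add(Pow(x, 2), Add(Pow(x, 2), Mul(-33, x))) = Add(Mul(-33, x), Mul(2, Pow(x, 2))))
Add(37137, Function('O')(-33)) = Add(37137, Mul(-33, Add(-33, Mul(2, -33)))) = Add(37137, Mul(-33, Add(-33, -66))) = Add(37137, Mul(-33, -99)) = Add(37137, 3267) = 40404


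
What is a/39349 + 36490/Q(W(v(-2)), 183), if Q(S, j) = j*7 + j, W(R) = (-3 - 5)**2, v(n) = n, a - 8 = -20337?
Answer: 703041677/28803468 ≈ 24.408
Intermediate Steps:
a = -20329 (a = 8 - 20337 = -20329)
W(R) = 64 (W(R) = (-8)**2 = 64)
Q(S, j) = 8*j (Q(S, j) = 7*j + j = 8*j)
a/39349 + 36490/Q(W(v(-2)), 183) = -20329/39349 + 36490/((8*183)) = -20329*1/39349 + 36490/1464 = -20329/39349 + 36490*(1/1464) = -20329/39349 + 18245/732 = 703041677/28803468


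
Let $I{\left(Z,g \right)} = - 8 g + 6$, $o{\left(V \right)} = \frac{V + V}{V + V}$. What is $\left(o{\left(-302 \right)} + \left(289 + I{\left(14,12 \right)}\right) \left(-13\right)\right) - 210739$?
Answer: $-213325$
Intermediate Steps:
$o{\left(V \right)} = 1$ ($o{\left(V \right)} = \frac{2 V}{2 V} = 2 V \frac{1}{2 V} = 1$)
$I{\left(Z,g \right)} = 6 - 8 g$
$\left(o{\left(-302 \right)} + \left(289 + I{\left(14,12 \right)}\right) \left(-13\right)\right) - 210739 = \left(1 + \left(289 + \left(6 - 96\right)\right) \left(-13\right)\right) - 210739 = \left(1 + \left(289 - 90\right) \left(-13\right)\right) - 210739 = \left(1 + 199 \left(-13\right)\right) - 210739 = \left(1 - 2587\right) - 210739 = -2586 - 210739 = -213325$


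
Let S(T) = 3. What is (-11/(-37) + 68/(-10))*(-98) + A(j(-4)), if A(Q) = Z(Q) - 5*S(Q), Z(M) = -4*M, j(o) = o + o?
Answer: 121039/185 ≈ 654.26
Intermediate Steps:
j(o) = 2*o
A(Q) = -15 - 4*Q (A(Q) = -4*Q - 5*3 = -4*Q - 15 = -15 - 4*Q)
(-11/(-37) + 68/(-10))*(-98) + A(j(-4)) = (-11/(-37) + 68/(-10))*(-98) + (-15 - 8*(-4)) = (-11*(-1/37) + 68*(-⅒))*(-98) + (-15 - 4*(-8)) = (11/37 - 34/5)*(-98) + (-15 + 32) = -1203/185*(-98) + 17 = 117894/185 + 17 = 121039/185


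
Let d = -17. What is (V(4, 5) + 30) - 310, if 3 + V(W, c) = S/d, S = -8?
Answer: -4803/17 ≈ -282.53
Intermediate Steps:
V(W, c) = -43/17 (V(W, c) = -3 - 8/(-17) = -3 - 8*(-1/17) = -3 + 8/17 = -43/17)
(V(4, 5) + 30) - 310 = (-43/17 + 30) - 310 = 467/17 - 310 = -4803/17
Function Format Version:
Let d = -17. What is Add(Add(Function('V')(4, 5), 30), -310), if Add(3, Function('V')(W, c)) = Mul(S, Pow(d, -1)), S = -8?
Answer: Rational(-4803, 17) ≈ -282.53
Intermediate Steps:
Function('V')(W, c) = Rational(-43, 17) (Function('V')(W, c) = Add(-3, Mul(-8, Pow(-17, -1))) = Add(-3, Mul(-8, Rational(-1, 17))) = Add(-3, Rational(8, 17)) = Rational(-43, 17))
Add(Add(Function('V')(4, 5), 30), -310) = Add(Add(Rational(-43, 17), 30), -310) = Add(Rational(467, 17), -310) = Rational(-4803, 17)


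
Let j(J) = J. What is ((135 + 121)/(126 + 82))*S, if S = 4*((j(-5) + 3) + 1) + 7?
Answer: 48/13 ≈ 3.6923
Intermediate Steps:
S = 3 (S = 4*((-5 + 3) + 1) + 7 = 4*(-2 + 1) + 7 = 4*(-1) + 7 = -4 + 7 = 3)
((135 + 121)/(126 + 82))*S = ((135 + 121)/(126 + 82))*3 = (256/208)*3 = (256*(1/208))*3 = (16/13)*3 = 48/13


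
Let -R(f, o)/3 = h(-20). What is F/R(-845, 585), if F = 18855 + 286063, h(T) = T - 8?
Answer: 152459/42 ≈ 3630.0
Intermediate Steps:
h(T) = -8 + T
F = 304918
R(f, o) = 84 (R(f, o) = -3*(-8 - 20) = -3*(-28) = 84)
F/R(-845, 585) = 304918/84 = 304918*(1/84) = 152459/42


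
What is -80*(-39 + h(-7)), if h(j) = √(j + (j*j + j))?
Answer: 3120 - 80*√35 ≈ 2646.7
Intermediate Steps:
h(j) = √(j² + 2*j) (h(j) = √(j + (j² + j)) = √(j + (j + j²)) = √(j² + 2*j))
-80*(-39 + h(-7)) = -80*(-39 + √(-7*(2 - 7))) = -80*(-39 + √(-7*(-5))) = -80*(-39 + √35) = 3120 - 80*√35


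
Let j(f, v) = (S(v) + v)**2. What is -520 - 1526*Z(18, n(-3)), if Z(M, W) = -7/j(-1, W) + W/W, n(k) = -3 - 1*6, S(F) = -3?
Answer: -141971/72 ≈ -1971.8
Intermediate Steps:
n(k) = -9 (n(k) = -3 - 6 = -9)
j(f, v) = (-3 + v)**2
Z(M, W) = 1 - 7/(-3 + W)**2 (Z(M, W) = -7/(-3 + W)**2 + W/W = -7/(-3 + W)**2 + 1 = 1 - 7/(-3 + W)**2)
-520 - 1526*Z(18, n(-3)) = -520 - 1526*(1 - 7/(-3 - 9)**2) = -520 - 1526*(1 - 7/(-12)**2) = -520 - 1526*(1 - 7*1/144) = -520 - 1526*(1 - 7/144) = -520 - 1526*137/144 = -520 - 104531/72 = -141971/72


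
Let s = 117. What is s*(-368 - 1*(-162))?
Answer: -24102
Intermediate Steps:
s*(-368 - 1*(-162)) = 117*(-368 - 1*(-162)) = 117*(-368 + 162) = 117*(-206) = -24102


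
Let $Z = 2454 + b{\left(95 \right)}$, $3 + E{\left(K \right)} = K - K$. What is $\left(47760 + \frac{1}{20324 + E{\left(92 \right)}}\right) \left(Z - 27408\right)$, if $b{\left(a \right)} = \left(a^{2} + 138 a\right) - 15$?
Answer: $- \frac{2750484743474}{20321} \approx -1.3535 \cdot 10^{8}$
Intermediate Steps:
$b{\left(a \right)} = -15 + a^{2} + 138 a$
$E{\left(K \right)} = -3$ ($E{\left(K \right)} = -3 + \left(K - K\right) = -3 + 0 = -3$)
$Z = 24574$ ($Z = 2454 + \left(-15 + 95^{2} + 138 \cdot 95\right) = 2454 + \left(-15 + 9025 + 13110\right) = 2454 + 22120 = 24574$)
$\left(47760 + \frac{1}{20324 + E{\left(92 \right)}}\right) \left(Z - 27408\right) = \left(47760 + \frac{1}{20324 - 3}\right) \left(24574 - 27408\right) = \left(47760 + \frac{1}{20321}\right) \left(-2834\right) = \frac{970530961}{20321} \left(-2834\right) = - \frac{2750484743474}{20321}$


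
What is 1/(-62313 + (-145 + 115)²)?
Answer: -1/61413 ≈ -1.6283e-5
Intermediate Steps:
1/(-62313 + (-145 + 115)²) = 1/(-62313 + (-30)²) = 1/(-62313 + 900) = 1/(-61413) = -1/61413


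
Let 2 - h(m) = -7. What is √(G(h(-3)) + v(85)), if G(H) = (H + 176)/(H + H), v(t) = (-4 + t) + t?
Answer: √6346/6 ≈ 13.277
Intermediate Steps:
v(t) = -4 + 2*t
h(m) = 9 (h(m) = 2 - 1*(-7) = 2 + 7 = 9)
G(H) = (176 + H)/(2*H) (G(H) = (176 + H)/((2*H)) = (176 + H)*(1/(2*H)) = (176 + H)/(2*H))
√(G(h(-3)) + v(85)) = √((½)*(176 + 9)/9 + (-4 + 2*85)) = √((½)*(⅑)*185 + (-4 + 170)) = √(185/18 + 166) = √(3173/18) = √6346/6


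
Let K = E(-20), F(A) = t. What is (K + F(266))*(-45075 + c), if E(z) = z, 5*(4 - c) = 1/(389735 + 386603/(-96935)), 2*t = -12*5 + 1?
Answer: 168569100005976351/75557151244 ≈ 2.2310e+6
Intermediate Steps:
t = -59/2 (t = (-12*5 + 1)/2 = (-60 + 1)/2 = (½)*(-59) = -59/2 ≈ -29.500)
F(A) = -59/2
c = 151114283101/37778575622 (c = 4 - 1/(5*(389735 + 386603/(-96935))) = 4 - 1/(5*(389735 + 386603*(-1/96935))) = 4 - 1/(5*(389735 - 386603/96935)) = 4 - 1/(5*37778575622/96935) = 4 - ⅕*96935/37778575622 = 4 - 19387/37778575622 = 151114283101/37778575622 ≈ 4.0000)
K = -20
(K + F(266))*(-45075 + c) = (-20 - 59/2)*(-45075 + 151114283101/37778575622) = -99/2*(-1702718181878549/37778575622) = 168569100005976351/75557151244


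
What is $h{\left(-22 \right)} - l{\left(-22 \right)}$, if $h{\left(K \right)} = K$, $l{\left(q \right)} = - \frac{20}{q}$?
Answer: $- \frac{252}{11} \approx -22.909$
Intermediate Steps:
$h{\left(-22 \right)} - l{\left(-22 \right)} = -22 - - \frac{20}{-22} = -22 - \left(-20\right) \left(- \frac{1}{22}\right) = -22 - \frac{10}{11} = - \frac{252}{11}$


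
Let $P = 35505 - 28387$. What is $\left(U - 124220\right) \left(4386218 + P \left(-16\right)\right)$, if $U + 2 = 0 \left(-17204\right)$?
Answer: $-530717377260$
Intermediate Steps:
$P = 7118$
$U = -2$ ($U = -2 + 0 \left(-17204\right) = -2 + 0 = -2$)
$\left(U - 124220\right) \left(4386218 + P \left(-16\right)\right) = \left(-2 - 124220\right) \left(4386218 + 7118 \left(-16\right)\right) = - 124222 \left(4386218 - 113888\right) = \left(-124222\right) 4272330 = -530717377260$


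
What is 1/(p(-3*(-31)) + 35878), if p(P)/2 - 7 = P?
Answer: 1/36078 ≈ 2.7718e-5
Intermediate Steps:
p(P) = 14 + 2*P
1/(p(-3*(-31)) + 35878) = 1/((14 + 2*(-3*(-31))) + 35878) = 1/((14 + 2*93) + 35878) = 1/((14 + 186) + 35878) = 1/(200 + 35878) = 1/36078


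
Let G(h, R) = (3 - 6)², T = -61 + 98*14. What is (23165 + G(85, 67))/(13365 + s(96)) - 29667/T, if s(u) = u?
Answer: -122988791/5882457 ≈ -20.908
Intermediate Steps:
T = 1311 (T = -61 + 1372 = 1311)
G(h, R) = 9 (G(h, R) = (-3)² = 9)
(23165 + G(85, 67))/(13365 + s(96)) - 29667/T = (23165 + 9)/(13365 + 96) - 29667/1311 = 23174/13461 - 29667/1311 = 23174*(1/13461) - 1*9889/437 = 23174/13461 - 9889/437 = -122988791/5882457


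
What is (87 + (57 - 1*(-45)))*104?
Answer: 19656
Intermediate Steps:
(87 + (57 - 1*(-45)))*104 = (87 + (57 + 45))*104 = (87 + 102)*104 = 189*104 = 19656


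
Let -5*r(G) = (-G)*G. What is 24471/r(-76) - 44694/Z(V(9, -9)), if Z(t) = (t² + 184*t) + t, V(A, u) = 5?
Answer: -3734613/144400 ≈ -25.863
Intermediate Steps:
Z(t) = t² + 185*t
r(G) = G²/5 (r(G) = -(-G)*G/5 = -(-1)*G²/5 = G²/5)
24471/r(-76) - 44694/Z(V(9, -9)) = 24471/(((⅕)*(-76)²)) - 44694*1/(5*(185 + 5)) = 24471/(((⅕)*5776)) - 44694/(5*190) = 24471/(5776/5) - 44694/950 = 24471*(5/5776) - 44694*1/950 = 122355/5776 - 22347/475 = -3734613/144400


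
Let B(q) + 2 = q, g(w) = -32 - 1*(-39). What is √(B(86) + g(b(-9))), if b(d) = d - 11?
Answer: √91 ≈ 9.5394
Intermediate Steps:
b(d) = -11 + d
g(w) = 7 (g(w) = -32 + 39 = 7)
B(q) = -2 + q
√(B(86) + g(b(-9))) = √((-2 + 86) + 7) = √(84 + 7) = √91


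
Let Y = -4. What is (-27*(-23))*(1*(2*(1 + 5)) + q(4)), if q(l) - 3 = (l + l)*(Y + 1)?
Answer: -5589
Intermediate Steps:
q(l) = 3 - 6*l (q(l) = 3 + (l + l)*(-4 + 1) = 3 + (2*l)*(-3) = 3 - 6*l)
(-27*(-23))*(1*(2*(1 + 5)) + q(4)) = (-27*(-23))*(1*(2*(1 + 5)) + (3 - 6*4)) = 621*(1*(2*6) + (3 - 24)) = 621*(1*12 - 21) = 621*(12 - 21) = 621*(-9) = -5589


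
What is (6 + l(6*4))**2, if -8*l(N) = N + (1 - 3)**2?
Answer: 25/4 ≈ 6.2500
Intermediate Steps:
l(N) = -1/2 - N/8 (l(N) = -(N + (1 - 3)**2)/8 = -(N + (-2)**2)/8 = -(N + 4)/8 = -(4 + N)/8 = -1/2 - N/8)
(6 + l(6*4))**2 = (6 + (-1/2 - 3*4/4))**2 = (6 + (-1/2 - 1/8*24))**2 = (6 + (-1/2 - 3))**2 = (6 - 7/2)**2 = (5/2)**2 = 25/4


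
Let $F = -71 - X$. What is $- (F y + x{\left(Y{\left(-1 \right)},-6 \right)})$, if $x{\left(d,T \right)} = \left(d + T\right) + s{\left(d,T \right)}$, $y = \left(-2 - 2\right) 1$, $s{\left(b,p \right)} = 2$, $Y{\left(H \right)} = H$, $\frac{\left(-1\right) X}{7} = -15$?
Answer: $-699$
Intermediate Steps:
$X = 105$ ($X = \left(-7\right) \left(-15\right) = 105$)
$y = -4$ ($y = \left(-4\right) 1 = -4$)
$x{\left(d,T \right)} = 2 + T + d$ ($x{\left(d,T \right)} = \left(d + T\right) + 2 = \left(T + d\right) + 2 = 2 + T + d$)
$F = -176$ ($F = -71 - 105 = -176$)
$- (F y + x{\left(Y{\left(-1 \right)},-6 \right)}) = - (\left(-176\right) \left(-4\right) - 5) = - (704 - 5) = \left(-1\right) 699 = -699$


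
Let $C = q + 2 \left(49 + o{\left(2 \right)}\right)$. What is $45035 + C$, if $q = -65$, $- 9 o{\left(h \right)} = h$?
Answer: $\frac{405608}{9} \approx 45068.0$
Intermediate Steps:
$o{\left(h \right)} = - \frac{h}{9}$
$C = \frac{293}{9}$ ($C = -65 + 2 \left(49 - \frac{2}{9}\right) = -65 + 2 \cdot \frac{439}{9} = -65 + \frac{878}{9} = \frac{293}{9} \approx 32.556$)
$45035 + C = 45035 + \frac{293}{9} = \frac{405608}{9}$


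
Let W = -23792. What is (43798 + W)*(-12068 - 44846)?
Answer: -1138621484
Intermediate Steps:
(43798 + W)*(-12068 - 44846) = (43798 - 23792)*(-12068 - 44846) = 20006*(-56914) = -1138621484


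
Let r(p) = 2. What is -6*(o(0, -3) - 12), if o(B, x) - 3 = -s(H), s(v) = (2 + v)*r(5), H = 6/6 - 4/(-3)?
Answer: 106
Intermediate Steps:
H = 7/3 (H = 6*(⅙) - 4*(-⅓) = 1 + 4/3 = 7/3 ≈ 2.3333)
s(v) = 4 + 2*v (s(v) = (2 + v)*2 = 4 + 2*v)
o(B, x) = -17/3 (o(B, x) = 3 - (4 + 2*(7/3)) = 3 - (4 + 14/3) = 3 - 1*26/3 = 3 - 26/3 = -17/3)
-6*(o(0, -3) - 12) = -6*(-17/3 - 12) = -6*(-53/3) = 106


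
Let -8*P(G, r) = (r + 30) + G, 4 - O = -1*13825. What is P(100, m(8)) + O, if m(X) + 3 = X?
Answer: 110497/8 ≈ 13812.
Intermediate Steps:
m(X) = -3 + X
O = 13829 (O = 4 - (-1)*13825 = 4 - 1*(-13825) = 4 + 13825 = 13829)
P(G, r) = -15/4 - G/8 - r/8 (P(G, r) = -((r + 30) + G)/8 = -((30 + r) + G)/8 = -(30 + G + r)/8 = -15/4 - G/8 - r/8)
P(100, m(8)) + O = (-15/4 - 1/8*100 - (-3 + 8)/8) + 13829 = (-15/4 - 25/2 - 1/8*5) + 13829 = (-15/4 - 25/2 - 5/8) + 13829 = -135/8 + 13829 = 110497/8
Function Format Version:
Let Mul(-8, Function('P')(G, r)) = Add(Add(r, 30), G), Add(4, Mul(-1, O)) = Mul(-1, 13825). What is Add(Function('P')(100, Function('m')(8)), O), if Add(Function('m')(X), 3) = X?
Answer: Rational(110497, 8) ≈ 13812.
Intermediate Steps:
Function('m')(X) = Add(-3, X)
O = 13829 (O = Add(4, Mul(-1, Mul(-1, 13825))) = Add(4, Mul(-1, -13825)) = Add(4, 13825) = 13829)
Function('P')(G, r) = Add(Rational(-15, 4), Mul(Rational(-1, 8), G), Mul(Rational(-1, 8), r)) (Function('P')(G, r) = Mul(Rational(-1, 8), Add(Add(r, 30), G)) = Mul(Rational(-1, 8), Add(Add(30, r), G)) = Mul(Rational(-1, 8), Add(30, G, r)) = Add(Rational(-15, 4), Mul(Rational(-1, 8), G), Mul(Rational(-1, 8), r)))
Add(Function('P')(100, Function('m')(8)), O) = Add(Add(Rational(-15, 4), Mul(Rational(-1, 8), 100), Mul(Rational(-1, 8), Add(-3, 8))), 13829) = Add(Add(Rational(-15, 4), Rational(-25, 2), Mul(Rational(-1, 8), 5)), 13829) = Add(Add(Rational(-15, 4), Rational(-25, 2), Rational(-5, 8)), 13829) = Add(Rational(-135, 8), 13829) = Rational(110497, 8)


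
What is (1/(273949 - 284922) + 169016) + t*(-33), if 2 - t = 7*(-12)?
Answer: 1823471193/10973 ≈ 1.6618e+5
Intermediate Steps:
t = 86 (t = 2 - 7*(-12) = 2 - 1*(-84) = 2 + 84 = 86)
(1/(273949 - 284922) + 169016) + t*(-33) = (1/(273949 - 284922) + 169016) + 86*(-33) = (1/(-10973) + 169016) - 2838 = (-1/10973 + 169016) - 2838 = 1854612567/10973 - 2838 = 1823471193/10973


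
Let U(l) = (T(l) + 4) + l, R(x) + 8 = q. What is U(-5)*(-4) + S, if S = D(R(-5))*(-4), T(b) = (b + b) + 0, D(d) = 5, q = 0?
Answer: 24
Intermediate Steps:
R(x) = -8 (R(x) = -8 + 0 = -8)
T(b) = 2*b (T(b) = 2*b + 0 = 2*b)
S = -20 (S = 5*(-4) = -20)
U(l) = 4 + 3*l (U(l) = (2*l + 4) + l = (4 + 2*l) + l = 4 + 3*l)
U(-5)*(-4) + S = (4 + 3*(-5))*(-4) - 20 = (4 - 15)*(-4) - 20 = -11*(-4) - 20 = 44 - 20 = 24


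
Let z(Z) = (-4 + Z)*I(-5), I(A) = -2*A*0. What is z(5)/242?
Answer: 0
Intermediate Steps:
I(A) = 0
z(Z) = 0 (z(Z) = (-4 + Z)*0 = 0)
z(5)/242 = 0/242 = (1/242)*0 = 0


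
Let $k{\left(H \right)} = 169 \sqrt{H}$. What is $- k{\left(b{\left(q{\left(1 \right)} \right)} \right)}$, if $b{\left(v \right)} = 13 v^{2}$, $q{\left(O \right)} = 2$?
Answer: $- 338 \sqrt{13} \approx -1218.7$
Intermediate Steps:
$- k{\left(b{\left(q{\left(1 \right)} \right)} \right)} = - 169 \sqrt{13 \cdot 2^{2}} = - 169 \sqrt{13 \cdot 4} = - 169 \sqrt{52} = - 169 \cdot 2 \sqrt{13} = - 338 \sqrt{13}$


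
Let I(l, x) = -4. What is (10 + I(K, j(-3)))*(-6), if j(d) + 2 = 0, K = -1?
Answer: -36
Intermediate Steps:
j(d) = -2 (j(d) = -2 + 0 = -2)
(10 + I(K, j(-3)))*(-6) = (10 - 4)*(-6) = 6*(-6) = -36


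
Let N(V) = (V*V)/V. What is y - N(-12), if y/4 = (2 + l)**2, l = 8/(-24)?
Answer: 208/9 ≈ 23.111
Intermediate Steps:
N(V) = V (N(V) = V**2/V = V)
l = -1/3 (l = 8*(-1/24) = -1/3 ≈ -0.33333)
y = 100/9 (y = 4*(2 - 1/3)**2 = 4*(5/3)**2 = 4*(25/9) = 100/9 ≈ 11.111)
y - N(-12) = 100/9 - 1*(-12) = 100/9 + 12 = 208/9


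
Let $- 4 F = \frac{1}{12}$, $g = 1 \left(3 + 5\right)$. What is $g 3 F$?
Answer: $- \frac{1}{2} \approx -0.5$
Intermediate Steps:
$g = 8$ ($g = 1 \cdot 8 = 8$)
$F = - \frac{1}{48}$ ($F = - \frac{1}{4 \cdot 12} = \left(- \frac{1}{4}\right) \frac{1}{12} = - \frac{1}{48} \approx -0.020833$)
$g 3 F = 8 \cdot 3 \left(- \frac{1}{48}\right) = 24 \left(- \frac{1}{48}\right) = - \frac{1}{2}$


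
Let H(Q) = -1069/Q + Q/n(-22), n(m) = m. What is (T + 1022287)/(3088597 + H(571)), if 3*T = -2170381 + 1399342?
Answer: 9613371988/38798605955 ≈ 0.24778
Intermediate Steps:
T = -257013 (T = (-2170381 + 1399342)/3 = (⅓)*(-771039) = -257013)
H(Q) = -1069/Q - Q/22 (H(Q) = -1069/Q + Q/(-22) = -1069/Q + Q*(-1/22) = -1069/Q - Q/22)
(T + 1022287)/(3088597 + H(571)) = (-257013 + 1022287)/(3088597 + (-1069/571 - 1/22*571)) = 765274/(3088597 + (-1069*1/571 - 571/22)) = 765274/(3088597 + (-1069/571 - 571/22)) = 765274/(3088597 - 349559/12562) = 765274/(38798605955/12562) = 765274*(12562/38798605955) = 9613371988/38798605955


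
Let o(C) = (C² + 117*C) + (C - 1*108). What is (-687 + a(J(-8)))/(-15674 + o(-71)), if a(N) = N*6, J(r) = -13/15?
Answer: 3461/95595 ≈ 0.036205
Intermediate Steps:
J(r) = -13/15 (J(r) = -13*1/15 = -13/15)
a(N) = 6*N
o(C) = -108 + C² + 118*C (o(C) = (C² + 117*C) + (C - 108) = (C² + 117*C) + (-108 + C) = -108 + C² + 118*C)
(-687 + a(J(-8)))/(-15674 + o(-71)) = (-687 + 6*(-13/15))/(-15674 + (-108 + (-71)² + 118*(-71))) = (-687 - 26/5)/(-15674 + (-108 + 5041 - 8378)) = -3461/(5*(-15674 - 3445)) = -3461/5/(-19119) = -3461/5*(-1/19119) = 3461/95595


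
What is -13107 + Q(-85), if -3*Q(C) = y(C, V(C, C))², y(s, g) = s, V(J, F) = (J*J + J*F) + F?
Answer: -46546/3 ≈ -15515.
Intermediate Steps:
V(J, F) = F + J² + F*J (V(J, F) = (J² + F*J) + F = F + J² + F*J)
Q(C) = -C²/3
-13107 + Q(-85) = -13107 - ⅓*(-85)² = -13107 - ⅓*7225 = -13107 - 7225/3 = -46546/3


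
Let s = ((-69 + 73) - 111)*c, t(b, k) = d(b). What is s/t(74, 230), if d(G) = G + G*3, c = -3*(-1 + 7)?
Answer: 963/148 ≈ 6.5068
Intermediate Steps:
c = -18 (c = -3*6 = -18)
d(G) = 4*G (d(G) = G + 3*G = 4*G)
t(b, k) = 4*b
s = 1926 (s = ((-69 + 73) - 111)*(-18) = (4 - 111)*(-18) = -107*(-18) = 1926)
s/t(74, 230) = 1926/((4*74)) = 1926/296 = 1926*(1/296) = 963/148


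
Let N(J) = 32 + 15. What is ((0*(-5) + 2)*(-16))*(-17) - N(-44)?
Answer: 497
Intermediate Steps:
N(J) = 47
((0*(-5) + 2)*(-16))*(-17) - N(-44) = ((0*(-5) + 2)*(-16))*(-17) - 1*47 = ((0 + 2)*(-16))*(-17) - 47 = (2*(-16))*(-17) - 47 = -32*(-17) - 47 = 544 - 47 = 497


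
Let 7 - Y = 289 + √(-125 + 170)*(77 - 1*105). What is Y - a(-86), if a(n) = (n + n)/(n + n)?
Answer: -283 + 84*√5 ≈ -95.170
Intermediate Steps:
a(n) = 1 (a(n) = (2*n)/((2*n)) = (2*n)*(1/(2*n)) = 1)
Y = -282 + 84*√5 (Y = 7 - (289 + √(-125 + 170)*(77 - 1*105)) = 7 - (289 + √45*(77 - 105)) = 7 - (289 + (3*√5)*(-28)) = 7 - (289 - 84*√5) = 7 + (-289 + 84*√5) = -282 + 84*√5 ≈ -94.170)
Y - a(-86) = (-282 + 84*√5) - 1*1 = (-282 + 84*√5) - 1 = -283 + 84*√5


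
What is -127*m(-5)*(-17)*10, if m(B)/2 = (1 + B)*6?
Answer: -1036320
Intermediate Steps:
m(B) = 12 + 12*B (m(B) = 2*((1 + B)*6) = 2*(6 + 6*B) = 12 + 12*B)
-127*m(-5)*(-17)*10 = -127*(12 + 12*(-5))*(-17)*10 = -127*(12 - 60)*(-17)*10 = -127*(-48*(-17))*10 = -103632*10 = -127*8160 = -1036320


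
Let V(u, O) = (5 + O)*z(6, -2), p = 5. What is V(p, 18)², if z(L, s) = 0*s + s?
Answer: 2116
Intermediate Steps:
z(L, s) = s (z(L, s) = 0 + s = s)
V(u, O) = -10 - 2*O (V(u, O) = (5 + O)*(-2) = -10 - 2*O)
V(p, 18)² = (-10 - 2*18)² = (-10 - 36)² = (-46)² = 2116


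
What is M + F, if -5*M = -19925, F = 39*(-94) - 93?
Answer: 226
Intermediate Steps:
F = -3759 (F = -3666 - 93 = -3759)
M = 3985 (M = -⅕*(-19925) = 3985)
M + F = 3985 - 3759 = 226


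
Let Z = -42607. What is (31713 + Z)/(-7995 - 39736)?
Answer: 10894/47731 ≈ 0.22824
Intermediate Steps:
(31713 + Z)/(-7995 - 39736) = (31713 - 42607)/(-7995 - 39736) = -10894/(-47731) = -10894*(-1/47731) = 10894/47731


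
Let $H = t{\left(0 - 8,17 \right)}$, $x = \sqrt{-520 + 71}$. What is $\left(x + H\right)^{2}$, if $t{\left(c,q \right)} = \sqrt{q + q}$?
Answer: $-415 + 2 i \sqrt{15266} \approx -415.0 + 247.11 i$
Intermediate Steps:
$x = i \sqrt{449}$ ($x = \sqrt{-449} = i \sqrt{449} \approx 21.19 i$)
$t{\left(c,q \right)} = \sqrt{2} \sqrt{q}$ ($t{\left(c,q \right)} = \sqrt{2 q} = \sqrt{2} \sqrt{q}$)
$H = \sqrt{34}$ ($H = \sqrt{2} \sqrt{17} = \sqrt{34} \approx 5.8309$)
$\left(x + H\right)^{2} = \left(i \sqrt{449} + \sqrt{34}\right)^{2} = \left(\sqrt{34} + i \sqrt{449}\right)^{2}$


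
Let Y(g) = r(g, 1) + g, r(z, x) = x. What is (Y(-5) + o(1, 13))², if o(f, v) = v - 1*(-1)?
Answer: 100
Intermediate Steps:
o(f, v) = 1 + v (o(f, v) = v + 1 = 1 + v)
Y(g) = 1 + g
(Y(-5) + o(1, 13))² = ((1 - 5) + (1 + 13))² = (-4 + 14)² = 10² = 100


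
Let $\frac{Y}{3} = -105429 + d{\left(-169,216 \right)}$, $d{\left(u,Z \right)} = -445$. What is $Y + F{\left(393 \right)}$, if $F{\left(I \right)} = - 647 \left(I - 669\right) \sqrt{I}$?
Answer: $-317622 + 178572 \sqrt{393} \approx 3.2224 \cdot 10^{6}$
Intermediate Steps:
$F{\left(I \right)} = \sqrt{I} \left(432843 - 647 I\right)$ ($F{\left(I \right)} = - 647 \left(-669 + I\right) \sqrt{I} = \left(432843 - 647 I\right) \sqrt{I} = \sqrt{I} \left(432843 - 647 I\right)$)
$Y = -317622$ ($Y = 3 \left(-105429 - 445\right) = 3 \left(-105874\right) = -317622$)
$Y + F{\left(393 \right)} = -317622 + 647 \sqrt{393} \left(669 - 393\right) = -317622 + 647 \sqrt{393} \cdot 276 = -317622 + 178572 \sqrt{393}$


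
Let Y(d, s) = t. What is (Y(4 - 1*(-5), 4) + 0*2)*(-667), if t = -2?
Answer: 1334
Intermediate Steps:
Y(d, s) = -2
(Y(4 - 1*(-5), 4) + 0*2)*(-667) = (-2 + 0*2)*(-667) = (-2 + 0)*(-667) = -2*(-667) = 1334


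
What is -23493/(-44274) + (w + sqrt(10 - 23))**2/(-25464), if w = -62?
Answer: 23811781/62632952 + 31*I*sqrt(13)/6366 ≈ 0.38018 + 0.017558*I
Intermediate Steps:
-23493/(-44274) + (w + sqrt(10 - 23))**2/(-25464) = -23493/(-44274) + (-62 + sqrt(10 - 23))**2/(-25464) = -23493*(-1/44274) + (-62 + sqrt(-13))**2*(-1/25464) = 7831/14758 + (-62 + I*sqrt(13))**2*(-1/25464) = 7831/14758 - (-62 + I*sqrt(13))**2/25464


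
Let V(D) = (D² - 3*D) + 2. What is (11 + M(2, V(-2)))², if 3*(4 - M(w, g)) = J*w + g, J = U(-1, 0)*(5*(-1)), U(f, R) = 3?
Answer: 441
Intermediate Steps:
V(D) = 2 + D² - 3*D
J = -15 (J = 3*(5*(-1)) = 3*(-5) = -15)
M(w, g) = 4 + 5*w - g/3 (M(w, g) = 4 - (-15*w + g)/3 = 4 - (g - 15*w)/3 = 4 + (5*w - g/3) = 4 + 5*w - g/3)
(11 + M(2, V(-2)))² = (11 + (4 + 5*2 - (2 + (-2)² - 3*(-2))/3))² = (11 + (4 + 10 - (2 + 4 + 6)/3))² = (11 + (4 + 10 - ⅓*12))² = (11 + (4 + 10 - 4))² = (11 + 10)² = 21² = 441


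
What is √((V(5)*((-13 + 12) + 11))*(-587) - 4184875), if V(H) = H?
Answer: 5*I*√168569 ≈ 2052.9*I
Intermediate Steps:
√((V(5)*((-13 + 12) + 11))*(-587) - 4184875) = √((5*((-13 + 12) + 11))*(-587) - 4184875) = √((5*(-1 + 11))*(-587) - 4184875) = √((5*10)*(-587) - 4184875) = √(50*(-587) - 4184875) = √(-29350 - 4184875) = √(-4214225) = 5*I*√168569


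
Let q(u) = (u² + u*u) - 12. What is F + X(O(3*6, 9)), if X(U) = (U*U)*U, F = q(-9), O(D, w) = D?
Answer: 5982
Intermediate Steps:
q(u) = -12 + 2*u² (q(u) = (u² + u²) - 12 = 2*u² - 12 = -12 + 2*u²)
F = 150 (F = -12 + 2*(-9)² = -12 + 2*81 = -12 + 162 = 150)
X(U) = U³ (X(U) = U²*U = U³)
F + X(O(3*6, 9)) = 150 + (3*6)³ = 150 + 18³ = 150 + 5832 = 5982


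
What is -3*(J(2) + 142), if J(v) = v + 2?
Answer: -438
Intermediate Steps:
J(v) = 2 + v
-3*(J(2) + 142) = -3*((2 + 2) + 142) = -3*(4 + 142) = -3*146 = -438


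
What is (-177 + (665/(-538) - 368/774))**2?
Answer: 1384495467198481/43349738436 ≈ 31938.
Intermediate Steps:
(-177 + (665/(-538) - 368/774))**2 = (-177 + (665*(-1/538) - 368*1/774))**2 = (-177 + (-665/538 - 184/387))**2 = (-177 - 356347/208206)**2 = (-37208809/208206)**2 = 1384495467198481/43349738436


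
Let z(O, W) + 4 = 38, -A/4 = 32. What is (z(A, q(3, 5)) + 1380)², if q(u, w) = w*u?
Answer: 1999396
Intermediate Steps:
q(u, w) = u*w
A = -128 (A = -4*32 = -128)
z(O, W) = 34 (z(O, W) = -4 + 38 = 34)
(z(A, q(3, 5)) + 1380)² = (34 + 1380)² = 1414² = 1999396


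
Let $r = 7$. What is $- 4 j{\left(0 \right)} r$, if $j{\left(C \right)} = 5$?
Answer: $-140$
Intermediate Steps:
$- 4 j{\left(0 \right)} r = \left(-4\right) 5 \cdot 7 = \left(-20\right) 7 = -140$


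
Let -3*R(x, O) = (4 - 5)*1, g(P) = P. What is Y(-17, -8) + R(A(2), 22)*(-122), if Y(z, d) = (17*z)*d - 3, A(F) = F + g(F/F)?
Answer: 6805/3 ≈ 2268.3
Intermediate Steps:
A(F) = 1 + F (A(F) = F + F/F = F + 1 = 1 + F)
Y(z, d) = -3 + 17*d*z (Y(z, d) = 17*d*z - 3 = -3 + 17*d*z)
R(x, O) = ⅓ (R(x, O) = -(4 - 5)/3 = -(-1)/3 = -⅓*(-1) = ⅓)
Y(-17, -8) + R(A(2), 22)*(-122) = (-3 + 17*(-8)*(-17)) + (⅓)*(-122) = (-3 + 2312) - 122/3 = 2309 - 122/3 = 6805/3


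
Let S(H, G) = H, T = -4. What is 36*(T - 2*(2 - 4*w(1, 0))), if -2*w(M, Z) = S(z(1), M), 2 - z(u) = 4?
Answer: 0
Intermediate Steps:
z(u) = -2 (z(u) = 2 - 1*4 = 2 - 4 = -2)
w(M, Z) = 1 (w(M, Z) = -½*(-2) = 1)
36*(T - 2*(2 - 4*w(1, 0))) = 36*(-4 - 2*(2 - 4*1)) = 36*(-4 - 2*(2 - 4)) = 36*(-4 - 2*(-2)) = 36*(-4 + 4) = 36*0 = 0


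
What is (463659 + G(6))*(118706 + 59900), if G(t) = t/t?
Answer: 82812457960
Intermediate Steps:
G(t) = 1
(463659 + G(6))*(118706 + 59900) = (463659 + 1)*(118706 + 59900) = 463660*178606 = 82812457960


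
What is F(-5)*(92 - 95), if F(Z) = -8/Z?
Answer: -24/5 ≈ -4.8000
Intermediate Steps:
F(-5)*(92 - 95) = (-8/(-5))*(92 - 95) = -8*(-⅕)*(-3) = (8/5)*(-3) = -24/5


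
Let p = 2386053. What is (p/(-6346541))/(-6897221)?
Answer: 2386053/43773495862561 ≈ 5.4509e-8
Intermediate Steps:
(p/(-6346541))/(-6897221) = (2386053/(-6346541))/(-6897221) = (2386053*(-1/6346541))*(-1/6897221) = -2386053/6346541*(-1/6897221) = 2386053/43773495862561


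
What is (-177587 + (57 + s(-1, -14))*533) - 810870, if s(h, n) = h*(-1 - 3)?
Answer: -955944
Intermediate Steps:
s(h, n) = -4*h (s(h, n) = h*(-4) = -4*h)
(-177587 + (57 + s(-1, -14))*533) - 810870 = (-177587 + (57 - 4*(-1))*533) - 810870 = (-177587 + (57 + 4)*533) - 810870 = (-177587 + 61*533) - 810870 = (-177587 + 32513) - 810870 = -145074 - 810870 = -955944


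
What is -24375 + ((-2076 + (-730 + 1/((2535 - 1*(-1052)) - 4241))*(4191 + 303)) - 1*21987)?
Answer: -362868071/109 ≈ -3.3291e+6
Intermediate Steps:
-24375 + ((-2076 + (-730 + 1/((2535 - 1*(-1052)) - 4241))*(4191 + 303)) - 1*21987) = -24375 + ((-2076 + (-730 + 1/((2535 + 1052) - 4241))*4494) - 21987) = -24375 + ((-2076 + (-730 + 1/(3587 - 4241))*4494) - 21987) = -24375 + ((-2076 + (-730 + 1/(-654))*4494) - 21987) = -24375 + ((-2076 + (-730 - 1/654)*4494) - 21987) = -24375 + ((-2076 - 477421/654*4494) - 21987) = -24375 + ((-2076 - 357588329/109) - 21987) = -24375 + (-357814613/109 - 21987) = -24375 - 360211196/109 = -362868071/109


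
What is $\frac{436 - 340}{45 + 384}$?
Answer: $\frac{32}{143} \approx 0.22378$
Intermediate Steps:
$\frac{436 - 340}{45 + 384} = \frac{96}{429} = 96 \cdot \frac{1}{429} = \frac{32}{143}$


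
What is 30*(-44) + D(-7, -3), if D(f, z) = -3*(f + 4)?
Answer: -1311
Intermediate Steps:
D(f, z) = -12 - 3*f (D(f, z) = -3*(4 + f) = -12 - 3*f)
30*(-44) + D(-7, -3) = 30*(-44) + (-12 - 3*(-7)) = -1320 + (-12 + 21) = -1320 + 9 = -1311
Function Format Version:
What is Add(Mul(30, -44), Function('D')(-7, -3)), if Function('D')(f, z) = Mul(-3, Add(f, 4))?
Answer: -1311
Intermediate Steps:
Function('D')(f, z) = Add(-12, Mul(-3, f)) (Function('D')(f, z) = Mul(-3, Add(4, f)) = Add(-12, Mul(-3, f)))
Add(Mul(30, -44), Function('D')(-7, -3)) = Add(Mul(30, -44), Add(-12, Mul(-3, -7))) = Add(-1320, Add(-12, 21)) = Add(-1320, 9) = -1311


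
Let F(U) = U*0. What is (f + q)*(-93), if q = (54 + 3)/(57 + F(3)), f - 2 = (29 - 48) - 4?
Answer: 1860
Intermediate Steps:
F(U) = 0
f = -21 (f = 2 + ((29 - 48) - 4) = 2 + (-19 - 4) = 2 - 23 = -21)
q = 1 (q = (54 + 3)/(57 + 0) = 57/57 = 57*(1/57) = 1)
(f + q)*(-93) = (-21 + 1)*(-93) = -20*(-93) = 1860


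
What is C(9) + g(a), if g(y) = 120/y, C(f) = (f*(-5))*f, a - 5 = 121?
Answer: -8485/21 ≈ -404.05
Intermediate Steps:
a = 126 (a = 5 + 121 = 126)
C(f) = -5*f² (C(f) = (-5*f)*f = -5*f²)
C(9) + g(a) = -5*9² + 120/126 = -5*81 + 120*(1/126) = -405 + 20/21 = -8485/21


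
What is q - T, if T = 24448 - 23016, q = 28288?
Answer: 26856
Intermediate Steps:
T = 1432
q - T = 28288 - 1*1432 = 28288 - 1432 = 26856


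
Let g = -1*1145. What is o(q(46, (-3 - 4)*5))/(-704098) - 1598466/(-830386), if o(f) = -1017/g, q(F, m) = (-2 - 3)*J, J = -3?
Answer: 644334996323649/334725362246530 ≈ 1.9250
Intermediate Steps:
q(F, m) = 15 (q(F, m) = (-2 - 3)*(-3) = -5*(-3) = 15)
g = -1145
o(f) = 1017/1145 (o(f) = -1017/(-1145) = -1017*(-1/1145) = 1017/1145)
o(q(46, (-3 - 4)*5))/(-704098) - 1598466/(-830386) = (1017/1145)/(-704098) - 1598466/(-830386) = (1017/1145)*(-1/704098) - 1598466*(-1/830386) = -1017/806192210 + 799233/415193 = 644334996323649/334725362246530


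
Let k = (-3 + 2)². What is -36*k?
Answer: -36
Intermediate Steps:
k = 1 (k = (-1)² = 1)
-36*k = -36*1 = -36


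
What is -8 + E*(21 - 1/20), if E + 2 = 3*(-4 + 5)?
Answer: 259/20 ≈ 12.950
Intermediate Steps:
E = 1 (E = -2 + 3*(-4 + 5) = -2 + 3*1 = -2 + 3 = 1)
-8 + E*(21 - 1/20) = -8 + 1*(21 - 1/20) = -8 + 1*(419/20) = -8 + 419/20 = 259/20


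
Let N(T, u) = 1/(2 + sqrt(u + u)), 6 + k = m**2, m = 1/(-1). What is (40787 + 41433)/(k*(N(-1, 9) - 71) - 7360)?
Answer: -322499728/27473609 + 49332*sqrt(2)/27473609 ≈ -11.736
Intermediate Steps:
m = -1
k = -5 (k = -6 + (-1)**2 = -6 + 1 = -5)
N(T, u) = 1/(2 + sqrt(2)*sqrt(u)) (N(T, u) = 1/(2 + sqrt(2*u)) = 1/(2 + sqrt(2)*sqrt(u)))
(40787 + 41433)/(k*(N(-1, 9) - 71) - 7360) = (40787 + 41433)/(-5*(1/(2 + sqrt(2)*sqrt(9)) - 71) - 7360) = 82220/(-5*(1/(2 + sqrt(2)*3) - 71) - 7360) = 82220/(-5*(1/(2 + 3*sqrt(2)) - 71) - 7360) = 82220/(-5*(-71 + 1/(2 + 3*sqrt(2))) - 7360) = 82220/((355 - 5/(2 + 3*sqrt(2))) - 7360) = 82220/(-7005 - 5/(2 + 3*sqrt(2)))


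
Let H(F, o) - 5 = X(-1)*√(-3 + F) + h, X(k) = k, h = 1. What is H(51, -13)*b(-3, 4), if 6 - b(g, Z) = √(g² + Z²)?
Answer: 6 - 4*√3 ≈ -0.92820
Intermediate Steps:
b(g, Z) = 6 - √(Z² + g²) (b(g, Z) = 6 - √(g² + Z²) = 6 - √(Z² + g²))
H(F, o) = 6 - √(-3 + F) (H(F, o) = 5 + (-√(-3 + F) + 1) = 5 + (1 - √(-3 + F)) = 6 - √(-3 + F))
H(51, -13)*b(-3, 4) = (6 - √(-3 + 51))*(6 - √(4² + (-3)²)) = (6 - √48)*(6 - √(16 + 9)) = (6 - 4*√3)*(6 - √25) = (6 - 4*√3)*(6 - 1*5) = (6 - 4*√3)*(6 - 5) = (6 - 4*√3)*1 = 6 - 4*√3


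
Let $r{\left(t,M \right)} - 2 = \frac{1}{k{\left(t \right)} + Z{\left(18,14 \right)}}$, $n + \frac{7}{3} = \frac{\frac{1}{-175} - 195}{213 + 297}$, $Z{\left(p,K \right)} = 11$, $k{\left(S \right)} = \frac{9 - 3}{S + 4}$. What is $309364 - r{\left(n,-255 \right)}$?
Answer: $\frac{15436851254}{49899} \approx 3.0936 \cdot 10^{5}$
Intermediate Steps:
$k{\left(S \right)} = \frac{6}{4 + S}$
$n = - \frac{40396}{14875}$ ($n = - \frac{7}{3} + \frac{\frac{1}{-175} - 195}{213 + 297} = - \frac{7}{3} + \frac{- \frac{1}{175} - 195}{510} = - \frac{7}{3} - \frac{17063}{44625} = - \frac{40396}{14875} \approx -2.7157$)
$r{\left(t,M \right)} = 2 + \frac{1}{11 + \frac{6}{4 + t}}$ ($r{\left(t,M \right)} = 2 + \frac{1}{\frac{6}{4 + t} + 11} = 2 + \frac{1}{11 + \frac{6}{4 + t}}$)
$309364 - r{\left(n,-255 \right)} = 309364 - \frac{104 + 23 \left(- \frac{40396}{14875}\right)}{50 + 11 \left(- \frac{40396}{14875}\right)} = 309364 - \frac{104 - \frac{929108}{14875}}{50 - \frac{444356}{14875}} = 309364 - \frac{1}{\frac{299394}{14875}} \cdot \frac{617892}{14875} = 309364 - \frac{14875}{299394} \cdot \frac{617892}{14875} = 309364 - \frac{102982}{49899} = \frac{15436851254}{49899}$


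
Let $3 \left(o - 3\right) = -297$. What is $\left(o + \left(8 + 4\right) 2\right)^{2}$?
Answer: $5184$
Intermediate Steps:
$o = -96$ ($o = 3 + \frac{1}{3} \left(-297\right) = 3 - 99 = -96$)
$\left(o + \left(8 + 4\right) 2\right)^{2} = \left(-96 + \left(8 + 4\right) 2\right)^{2} = \left(-96 + 12 \cdot 2\right)^{2} = \left(-96 + 24\right)^{2} = \left(-72\right)^{2} = 5184$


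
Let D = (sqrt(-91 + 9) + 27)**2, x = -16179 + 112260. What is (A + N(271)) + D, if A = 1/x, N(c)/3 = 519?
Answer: 211762525/96081 + 54*I*sqrt(82) ≈ 2204.0 + 488.99*I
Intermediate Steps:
x = 96081
N(c) = 1557 (N(c) = 3*519 = 1557)
D = (27 + I*sqrt(82))**2 (D = (sqrt(-82) + 27)**2 = (I*sqrt(82) + 27)**2 = (27 + I*sqrt(82))**2 ≈ 647.0 + 488.99*I)
A = 1/96081 ≈ 1.0408e-5
(A + N(271)) + D = (1/96081 + 1557) + (27 + I*sqrt(82))**2 = 149598118/96081 + (27 + I*sqrt(82))**2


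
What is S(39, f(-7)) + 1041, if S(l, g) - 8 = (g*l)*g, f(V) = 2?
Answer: 1205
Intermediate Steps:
S(l, g) = 8 + l*g² (S(l, g) = 8 + (g*l)*g = 8 + l*g²)
S(39, f(-7)) + 1041 = (8 + 39*2²) + 1041 = (8 + 39*4) + 1041 = (8 + 156) + 1041 = 164 + 1041 = 1205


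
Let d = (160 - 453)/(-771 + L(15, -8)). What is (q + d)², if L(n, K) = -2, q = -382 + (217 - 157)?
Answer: 61808423769/597529 ≈ 1.0344e+5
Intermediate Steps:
q = -322 (q = -382 + 60 = -322)
d = 293/773 (d = (160 - 453)/(-771 - 2) = -293/(-773) = -293*(-1/773) = 293/773 ≈ 0.37904)
(q + d)² = (-322 + 293/773)² = (-248613/773)² = 61808423769/597529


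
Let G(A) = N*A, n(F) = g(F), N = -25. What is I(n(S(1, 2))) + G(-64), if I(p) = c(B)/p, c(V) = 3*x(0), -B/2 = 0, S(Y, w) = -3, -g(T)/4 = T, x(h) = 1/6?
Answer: 38401/24 ≈ 1600.0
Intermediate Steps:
x(h) = 1/6
g(T) = -4*T
B = 0 (B = -2*0 = 0)
n(F) = -4*F
c(V) = 1/2 (c(V) = 3*(1/6) = 1/2)
G(A) = -25*A
I(p) = 1/(2*p)
I(n(S(1, 2))) + G(-64) = 1/(2*((-4*(-3)))) - 25*(-64) = (1/2)/12 + 1600 = (1/2)*(1/12) + 1600 = 1/24 + 1600 = 38401/24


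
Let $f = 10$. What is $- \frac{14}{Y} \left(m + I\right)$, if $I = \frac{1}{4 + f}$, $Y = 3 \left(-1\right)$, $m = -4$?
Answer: $- \frac{55}{3} \approx -18.333$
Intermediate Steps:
$Y = -3$
$I = \frac{1}{14}$ ($I = \frac{1}{4 + 10} = \frac{1}{14} \approx 0.071429$)
$- \frac{14}{Y} \left(m + I\right) = - \frac{14}{-3} \left(-4 + \frac{1}{14}\right) = \left(-14\right) \left(- \frac{1}{3}\right) \left(- \frac{55}{14}\right) = \frac{14}{3} \left(- \frac{55}{14}\right) = - \frac{55}{3}$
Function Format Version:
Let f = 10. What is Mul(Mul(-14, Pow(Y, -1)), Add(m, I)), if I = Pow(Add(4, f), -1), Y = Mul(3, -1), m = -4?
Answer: Rational(-55, 3) ≈ -18.333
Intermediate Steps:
Y = -3
I = Rational(1, 14) (I = Pow(Add(4, 10), -1) = Pow(14, -1) = Rational(1, 14) ≈ 0.071429)
Mul(Mul(-14, Pow(Y, -1)), Add(m, I)) = Mul(Mul(-14, Pow(-3, -1)), Add(-4, Rational(1, 14))) = Mul(Mul(-14, Rational(-1, 3)), Rational(-55, 14)) = Mul(Rational(14, 3), Rational(-55, 14)) = Rational(-55, 3)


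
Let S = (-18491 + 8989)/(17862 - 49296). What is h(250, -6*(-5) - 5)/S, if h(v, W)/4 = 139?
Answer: 8738652/4751 ≈ 1839.3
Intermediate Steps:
h(v, W) = 556 (h(v, W) = 4*139 = 556)
S = 4751/15717 (S = -9502/(-31434) = -9502*(-1/31434) = 4751/15717 ≈ 0.30228)
h(250, -6*(-5) - 5)/S = 556/(4751/15717) = 556*(15717/4751) = 8738652/4751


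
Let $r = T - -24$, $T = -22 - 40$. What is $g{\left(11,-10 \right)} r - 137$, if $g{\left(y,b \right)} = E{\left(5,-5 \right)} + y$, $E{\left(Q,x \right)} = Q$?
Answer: $-745$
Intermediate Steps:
$T = -62$ ($T = -22 - 40 = -62$)
$r = -38$ ($r = -62 - -24 = -62 + 24 = -38$)
$g{\left(y,b \right)} = 5 + y$
$g{\left(11,-10 \right)} r - 137 = \left(5 + 11\right) \left(-38\right) - 137 = 16 \left(-38\right) - 137 = -608 - 137 = -745$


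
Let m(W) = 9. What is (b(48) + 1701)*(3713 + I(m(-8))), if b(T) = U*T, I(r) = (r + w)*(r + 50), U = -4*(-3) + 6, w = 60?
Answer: 19965960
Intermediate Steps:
U = 18 (U = 12 + 6 = 18)
I(r) = (50 + r)*(60 + r) (I(r) = (r + 60)*(r + 50) = (60 + r)*(50 + r) = (50 + r)*(60 + r))
b(T) = 18*T
(b(48) + 1701)*(3713 + I(m(-8))) = (18*48 + 1701)*(3713 + (3000 + 9**2 + 110*9)) = (864 + 1701)*(3713 + (3000 + 81 + 990)) = 2565*(3713 + 4071) = 2565*7784 = 19965960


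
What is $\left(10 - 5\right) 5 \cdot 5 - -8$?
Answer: $133$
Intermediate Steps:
$\left(10 - 5\right) 5 \cdot 5 - -8 = 5 \cdot 25 + 8 = 125 + 8 = 133$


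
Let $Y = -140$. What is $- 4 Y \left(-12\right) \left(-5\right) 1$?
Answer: $33600$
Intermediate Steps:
$- 4 Y \left(-12\right) \left(-5\right) 1 = - 4 \left(- 140 \left(-12\right) \left(-5\right) 1\right) = - 4 \left(- 140 \cdot 60 \cdot 1\right) = - 4 \left(\left(-140\right) 60\right) = \left(-4\right) \left(-8400\right) = 33600$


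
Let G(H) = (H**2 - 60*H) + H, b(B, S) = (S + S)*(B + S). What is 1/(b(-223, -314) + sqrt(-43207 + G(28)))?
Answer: -I/(-337236*I + 5*sqrt(1763)) ≈ 2.9653e-6 - 1.846e-9*I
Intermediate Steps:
b(B, S) = 2*S*(B + S) (b(B, S) = (2*S)*(B + S) = 2*S*(B + S))
G(H) = H**2 - 59*H
1/(b(-223, -314) + sqrt(-43207 + G(28))) = 1/(2*(-314)*(-223 - 314) + sqrt(-43207 + 28*(-59 + 28))) = 1/(2*(-314)*(-537) + sqrt(-43207 + 28*(-31))) = 1/(337236 + sqrt(-43207 - 868)) = 1/(337236 + sqrt(-44075)) = 1/(337236 + 5*I*sqrt(1763))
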